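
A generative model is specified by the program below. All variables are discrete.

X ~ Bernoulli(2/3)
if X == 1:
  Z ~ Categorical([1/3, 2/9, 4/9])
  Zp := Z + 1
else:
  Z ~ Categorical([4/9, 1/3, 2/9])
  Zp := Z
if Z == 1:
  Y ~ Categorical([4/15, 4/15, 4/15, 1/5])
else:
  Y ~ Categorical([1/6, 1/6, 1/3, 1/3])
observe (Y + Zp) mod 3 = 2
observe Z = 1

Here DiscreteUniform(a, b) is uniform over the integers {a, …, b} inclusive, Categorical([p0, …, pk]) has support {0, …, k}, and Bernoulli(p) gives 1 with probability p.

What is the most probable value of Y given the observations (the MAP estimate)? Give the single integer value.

argmax_v P(Y = v | obs) = 0

Enumerate traces; 3 have nonzero weight after conditioning:
  (X=0, Z=1, Y=1) weight 4/135
  (X=1, Z=1, Y=0) weight 16/405
  (X=1, Z=1, Y=3) weight 4/135
Group by Y:
  weight(Y=0) = 16/405
  weight(Y=1) = 4/135
  weight(Y=3) = 4/135
Total weight = 16/405 + 4/135 + 4/135 = 8/81
P(Y=0 | obs) = 16/405 / 8/81 = 2/5
P(Y=1 | obs) = 4/135 / 8/81 = 3/10
P(Y=3 | obs) = 4/135 / 8/81 = 3/10
argmax = 0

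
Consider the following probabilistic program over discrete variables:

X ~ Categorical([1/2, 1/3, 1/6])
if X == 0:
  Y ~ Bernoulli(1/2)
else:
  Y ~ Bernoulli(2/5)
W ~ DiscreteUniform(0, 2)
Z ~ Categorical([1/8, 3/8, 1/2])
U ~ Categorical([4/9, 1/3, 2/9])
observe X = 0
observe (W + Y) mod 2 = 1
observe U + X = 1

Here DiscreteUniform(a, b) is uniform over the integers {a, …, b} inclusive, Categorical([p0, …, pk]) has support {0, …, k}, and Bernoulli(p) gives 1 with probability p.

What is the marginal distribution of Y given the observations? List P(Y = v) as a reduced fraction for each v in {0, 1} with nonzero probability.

P(Y=0) = 1/3, P(Y=1) = 2/3

Enumerate traces; 9 have nonzero weight after conditioning:
  (X=0, Y=0, W=1, Z=0, U=1) weight 1/288
  (X=0, Y=0, W=1, Z=1, U=1) weight 1/96
  (X=0, Y=0, W=1, Z=2, U=1) weight 1/72
  (X=0, Y=1, W=0, Z=0, U=1) weight 1/288
  (X=0, Y=1, W=0, Z=1, U=1) weight 1/96
  (X=0, Y=1, W=0, Z=2, U=1) weight 1/72
  (X=0, Y=1, W=2, Z=0, U=1) weight 1/288
  (X=0, Y=1, W=2, Z=1, U=1) weight 1/96
  … 1 more
Group by Y:
  weight(Y=0) = 1/36
  weight(Y=1) = 1/18
Total weight = 1/36 + 1/18 = 1/12
P(Y=0 | obs) = 1/36 / 1/12 = 1/3
P(Y=1 | obs) = 1/18 / 1/12 = 2/3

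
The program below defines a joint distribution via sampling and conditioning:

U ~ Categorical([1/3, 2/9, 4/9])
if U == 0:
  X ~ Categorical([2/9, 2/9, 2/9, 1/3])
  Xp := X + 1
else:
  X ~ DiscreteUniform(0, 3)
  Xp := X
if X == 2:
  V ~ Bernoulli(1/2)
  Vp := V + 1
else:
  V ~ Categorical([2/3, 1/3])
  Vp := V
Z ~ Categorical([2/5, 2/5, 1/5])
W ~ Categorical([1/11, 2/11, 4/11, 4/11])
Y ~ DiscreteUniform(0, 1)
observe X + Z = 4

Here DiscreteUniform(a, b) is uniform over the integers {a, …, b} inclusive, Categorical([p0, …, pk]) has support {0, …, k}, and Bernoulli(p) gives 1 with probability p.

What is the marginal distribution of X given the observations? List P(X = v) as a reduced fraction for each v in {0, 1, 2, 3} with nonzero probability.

P(X=2) = 13/43, P(X=3) = 30/43

Enumerate traces; 96 have nonzero weight after conditioning:
  (U=0, X=2, V=0, Z=2, W=0, Y=0) weight 1/2970
  (U=0, X=2, V=0, Z=2, W=0, Y=1) weight 1/2970
  (U=0, X=2, V=0, Z=2, W=1, Y=0) weight 1/1485
  (U=0, X=2, V=0, Z=2, W=1, Y=1) weight 1/1485
  (U=0, X=2, V=0, Z=2, W=2, Y=0) weight 2/1485
  (U=0, X=2, V=0, Z=2, W=2, Y=1) weight 2/1485
  (U=0, X=2, V=0, Z=2, W=3, Y=0) weight 2/1485
  (U=0, X=2, V=0, Z=2, W=3, Y=1) weight 2/1485
  (U=0, X=3, V=0, Z=1, W=0, Y=0) weight 2/1485
  … 87 more
Group by X:
  weight(X=2) = 13/270
  weight(X=3) = 1/9
Total weight = 13/270 + 1/9 = 43/270
P(X=2 | obs) = 13/270 / 43/270 = 13/43
P(X=3 | obs) = 1/9 / 43/270 = 30/43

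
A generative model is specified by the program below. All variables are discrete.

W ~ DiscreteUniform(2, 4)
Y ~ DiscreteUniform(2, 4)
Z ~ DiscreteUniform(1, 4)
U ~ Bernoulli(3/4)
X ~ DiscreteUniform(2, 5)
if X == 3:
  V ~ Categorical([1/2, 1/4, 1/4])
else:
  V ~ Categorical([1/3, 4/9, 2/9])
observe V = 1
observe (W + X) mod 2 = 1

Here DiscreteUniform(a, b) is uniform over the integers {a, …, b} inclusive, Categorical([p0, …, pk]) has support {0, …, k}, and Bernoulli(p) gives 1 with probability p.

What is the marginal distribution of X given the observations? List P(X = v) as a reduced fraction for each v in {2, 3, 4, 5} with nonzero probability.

Enumerate traces; 144 have nonzero weight after conditioning:
  (W=2, Y=2, Z=1, U=0, X=3, V=1) weight 1/2304
  (W=2, Y=2, Z=1, U=0, X=5, V=1) weight 1/1296
  (W=2, Y=2, Z=1, U=1, X=3, V=1) weight 1/768
  (W=2, Y=2, Z=1, U=1, X=5, V=1) weight 1/432
  (W=2, Y=2, Z=2, U=0, X=3, V=1) weight 1/2304
  (W=2, Y=2, Z=2, U=0, X=5, V=1) weight 1/1296
  (W=2, Y=2, Z=2, U=1, X=3, V=1) weight 1/768
  (W=2, Y=2, Z=2, U=1, X=5, V=1) weight 1/432
  (W=3, Y=2, Z=1, U=0, X=2, V=1) weight 1/1296
  (W=3, Y=2, Z=1, U=0, X=4, V=1) weight 1/1296
  … 134 more
Group by X:
  weight(X=2) = 1/27
  weight(X=3) = 1/24
  weight(X=4) = 1/27
  weight(X=5) = 2/27
Total weight = 1/27 + 1/24 + 1/27 + 2/27 = 41/216
P(X=2 | obs) = 1/27 / 41/216 = 8/41
P(X=3 | obs) = 1/24 / 41/216 = 9/41
P(X=4 | obs) = 1/27 / 41/216 = 8/41
P(X=5 | obs) = 2/27 / 41/216 = 16/41

P(X=2) = 8/41, P(X=3) = 9/41, P(X=4) = 8/41, P(X=5) = 16/41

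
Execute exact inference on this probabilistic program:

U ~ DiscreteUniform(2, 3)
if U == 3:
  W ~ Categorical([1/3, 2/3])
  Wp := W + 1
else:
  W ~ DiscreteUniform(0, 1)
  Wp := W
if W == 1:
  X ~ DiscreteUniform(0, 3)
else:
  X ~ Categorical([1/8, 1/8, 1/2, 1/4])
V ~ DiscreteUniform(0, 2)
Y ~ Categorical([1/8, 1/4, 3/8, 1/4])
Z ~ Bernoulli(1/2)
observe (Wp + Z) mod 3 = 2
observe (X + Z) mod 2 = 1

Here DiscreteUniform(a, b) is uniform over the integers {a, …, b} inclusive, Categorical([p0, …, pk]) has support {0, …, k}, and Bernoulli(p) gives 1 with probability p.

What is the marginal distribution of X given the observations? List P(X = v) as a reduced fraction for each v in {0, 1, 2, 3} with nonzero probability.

Enumerate traces; 72 have nonzero weight after conditioning:
  (U=2, W=1, X=0, V=0, Y=0, Z=1) weight 1/768
  (U=2, W=1, X=0, V=0, Y=1, Z=1) weight 1/384
  (U=2, W=1, X=0, V=0, Y=2, Z=1) weight 1/256
  (U=2, W=1, X=0, V=0, Y=3, Z=1) weight 1/384
  (U=2, W=1, X=0, V=1, Y=0, Z=1) weight 1/768
  (U=2, W=1, X=0, V=1, Y=1, Z=1) weight 1/384
  (U=2, W=1, X=0, V=1, Y=2, Z=1) weight 1/256
  (U=2, W=1, X=0, V=1, Y=3, Z=1) weight 1/384
  (U=2, W=1, X=2, V=0, Y=0, Z=1) weight 1/768
  (U=3, W=1, X=1, V=0, Y=0, Z=0) weight 1/576
  … 62 more
Group by X:
  weight(X=0) = 1/24
  weight(X=1) = 1/24
  weight(X=2) = 7/96
  weight(X=3) = 1/24
Total weight = 1/24 + 1/24 + 7/96 + 1/24 = 19/96
P(X=0 | obs) = 1/24 / 19/96 = 4/19
P(X=1 | obs) = 1/24 / 19/96 = 4/19
P(X=2 | obs) = 7/96 / 19/96 = 7/19
P(X=3 | obs) = 1/24 / 19/96 = 4/19

P(X=0) = 4/19, P(X=1) = 4/19, P(X=2) = 7/19, P(X=3) = 4/19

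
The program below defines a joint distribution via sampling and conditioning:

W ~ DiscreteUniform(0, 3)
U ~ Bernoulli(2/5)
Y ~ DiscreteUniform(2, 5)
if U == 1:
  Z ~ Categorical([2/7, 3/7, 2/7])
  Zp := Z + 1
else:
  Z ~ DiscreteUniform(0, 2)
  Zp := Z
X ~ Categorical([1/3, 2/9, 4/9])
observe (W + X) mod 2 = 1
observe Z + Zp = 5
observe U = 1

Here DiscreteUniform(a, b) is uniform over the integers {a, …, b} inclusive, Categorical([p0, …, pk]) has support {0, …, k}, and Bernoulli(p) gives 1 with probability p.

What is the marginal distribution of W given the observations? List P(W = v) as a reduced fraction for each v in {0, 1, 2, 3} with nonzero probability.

P(W=0) = 1/9, P(W=1) = 7/18, P(W=2) = 1/9, P(W=3) = 7/18

Enumerate traces; 24 have nonzero weight after conditioning:
  (W=0, U=1, Y=2, Z=2, X=1) weight 1/630
  (W=0, U=1, Y=3, Z=2, X=1) weight 1/630
  (W=0, U=1, Y=4, Z=2, X=1) weight 1/630
  (W=0, U=1, Y=5, Z=2, X=1) weight 1/630
  (W=1, U=1, Y=2, Z=2, X=0) weight 1/420
  (W=1, U=1, Y=2, Z=2, X=2) weight 1/315
  (W=1, U=1, Y=3, Z=2, X=0) weight 1/420
  (W=1, U=1, Y=3, Z=2, X=2) weight 1/315
  (W=2, U=1, Y=2, Z=2, X=1) weight 1/630
  (W=3, U=1, Y=2, Z=2, X=0) weight 1/420
  … 14 more
Group by W:
  weight(W=0) = 2/315
  weight(W=1) = 1/45
  weight(W=2) = 2/315
  weight(W=3) = 1/45
Total weight = 2/315 + 1/45 + 2/315 + 1/45 = 2/35
P(W=0 | obs) = 2/315 / 2/35 = 1/9
P(W=1 | obs) = 1/45 / 2/35 = 7/18
P(W=2 | obs) = 2/315 / 2/35 = 1/9
P(W=3 | obs) = 1/45 / 2/35 = 7/18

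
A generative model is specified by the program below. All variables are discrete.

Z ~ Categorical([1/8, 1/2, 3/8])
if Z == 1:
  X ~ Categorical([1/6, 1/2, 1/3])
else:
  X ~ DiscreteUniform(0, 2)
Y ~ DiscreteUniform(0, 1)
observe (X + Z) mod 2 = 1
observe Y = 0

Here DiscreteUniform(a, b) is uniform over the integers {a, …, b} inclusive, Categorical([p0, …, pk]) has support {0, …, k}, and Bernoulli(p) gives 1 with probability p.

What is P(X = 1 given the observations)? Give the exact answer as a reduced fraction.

Enumerate traces; 4 have nonzero weight after conditioning:
  (Z=0, X=1, Y=0) weight 1/48
  (Z=1, X=0, Y=0) weight 1/24
  (Z=1, X=2, Y=0) weight 1/12
  (Z=2, X=1, Y=0) weight 1/16
Group by X:
  weight(X=0) = 1/24
  weight(X=1) = 1/12
  weight(X=2) = 1/12
Total weight = 1/24 + 1/12 + 1/12 = 5/24
P(X=0 | obs) = 1/24 / 5/24 = 1/5
P(X=1 | obs) = 1/12 / 5/24 = 2/5
P(X=2 | obs) = 1/12 / 5/24 = 2/5

P(X = 1 | obs) = 2/5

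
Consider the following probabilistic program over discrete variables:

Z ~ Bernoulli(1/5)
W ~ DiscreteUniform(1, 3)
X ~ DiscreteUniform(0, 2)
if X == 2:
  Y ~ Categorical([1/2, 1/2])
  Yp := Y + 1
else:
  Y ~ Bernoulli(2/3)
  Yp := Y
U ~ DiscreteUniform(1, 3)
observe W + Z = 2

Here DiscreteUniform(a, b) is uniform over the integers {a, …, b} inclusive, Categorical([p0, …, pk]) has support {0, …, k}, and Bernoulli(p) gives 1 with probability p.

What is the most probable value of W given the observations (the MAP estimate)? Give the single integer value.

argmax_v P(W = v | obs) = 2

Enumerate traces; 36 have nonzero weight after conditioning:
  (Z=0, W=2, X=0, Y=0, U=1) weight 4/405
  (Z=0, W=2, X=0, Y=0, U=2) weight 4/405
  (Z=0, W=2, X=0, Y=0, U=3) weight 4/405
  (Z=0, W=2, X=0, Y=1, U=1) weight 8/405
  (Z=0, W=2, X=0, Y=1, U=2) weight 8/405
  (Z=0, W=2, X=0, Y=1, U=3) weight 8/405
  (Z=0, W=2, X=1, Y=0, U=1) weight 4/405
  (Z=0, W=2, X=1, Y=0, U=2) weight 4/405
  (Z=1, W=1, X=0, Y=0, U=1) weight 1/405
  … 27 more
Group by W:
  weight(W=1) = 1/15
  weight(W=2) = 4/15
Total weight = 1/15 + 4/15 = 1/3
P(W=1 | obs) = 1/15 / 1/3 = 1/5
P(W=2 | obs) = 4/15 / 1/3 = 4/5
argmax = 2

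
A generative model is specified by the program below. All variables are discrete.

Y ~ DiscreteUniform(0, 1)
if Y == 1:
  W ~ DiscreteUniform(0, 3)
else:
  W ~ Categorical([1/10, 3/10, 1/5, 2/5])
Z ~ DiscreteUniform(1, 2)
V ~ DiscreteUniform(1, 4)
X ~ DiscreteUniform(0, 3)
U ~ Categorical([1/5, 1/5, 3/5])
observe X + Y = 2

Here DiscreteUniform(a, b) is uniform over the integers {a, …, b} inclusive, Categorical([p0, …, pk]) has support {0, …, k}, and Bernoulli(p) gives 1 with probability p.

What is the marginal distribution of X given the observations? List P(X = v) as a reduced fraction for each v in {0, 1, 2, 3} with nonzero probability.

Enumerate traces; 192 have nonzero weight after conditioning:
  (Y=0, W=0, Z=1, V=1, X=2, U=0) weight 1/3200
  (Y=0, W=0, Z=1, V=1, X=2, U=1) weight 1/3200
  (Y=0, W=0, Z=1, V=1, X=2, U=2) weight 3/3200
  (Y=0, W=0, Z=1, V=2, X=2, U=0) weight 1/3200
  (Y=0, W=0, Z=1, V=2, X=2, U=1) weight 1/3200
  (Y=0, W=0, Z=1, V=2, X=2, U=2) weight 3/3200
  (Y=0, W=0, Z=1, V=3, X=2, U=0) weight 1/3200
  (Y=0, W=0, Z=1, V=3, X=2, U=1) weight 1/3200
  (Y=1, W=0, Z=1, V=1, X=1, U=0) weight 1/1280
  … 183 more
Group by X:
  weight(X=1) = 1/8
  weight(X=2) = 1/8
Total weight = 1/8 + 1/8 = 1/4
P(X=1 | obs) = 1/8 / 1/4 = 1/2
P(X=2 | obs) = 1/8 / 1/4 = 1/2

P(X=1) = 1/2, P(X=2) = 1/2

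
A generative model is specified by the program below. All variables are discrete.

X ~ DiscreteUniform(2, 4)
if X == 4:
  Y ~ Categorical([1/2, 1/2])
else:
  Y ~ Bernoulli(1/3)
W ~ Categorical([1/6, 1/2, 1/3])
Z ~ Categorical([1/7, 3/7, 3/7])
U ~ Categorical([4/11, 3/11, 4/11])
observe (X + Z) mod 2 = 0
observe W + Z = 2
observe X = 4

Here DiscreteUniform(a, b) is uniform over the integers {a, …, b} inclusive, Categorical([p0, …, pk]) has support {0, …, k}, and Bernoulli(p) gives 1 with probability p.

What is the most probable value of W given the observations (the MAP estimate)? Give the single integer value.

Enumerate traces; 12 have nonzero weight after conditioning:
  (X=4, Y=0, W=0, Z=2, U=0) weight 1/231
  (X=4, Y=0, W=0, Z=2, U=1) weight 1/308
  (X=4, Y=0, W=0, Z=2, U=2) weight 1/231
  (X=4, Y=0, W=2, Z=0, U=0) weight 2/693
  (X=4, Y=0, W=2, Z=0, U=1) weight 1/462
  (X=4, Y=0, W=2, Z=0, U=2) weight 2/693
  (X=4, Y=1, W=0, Z=2, U=0) weight 1/231
  (X=4, Y=1, W=0, Z=2, U=1) weight 1/308
  … 4 more
Group by W:
  weight(W=0) = 1/42
  weight(W=2) = 1/63
Total weight = 1/42 + 1/63 = 5/126
P(W=0 | obs) = 1/42 / 5/126 = 3/5
P(W=2 | obs) = 1/63 / 5/126 = 2/5
argmax = 0

argmax_v P(W = v | obs) = 0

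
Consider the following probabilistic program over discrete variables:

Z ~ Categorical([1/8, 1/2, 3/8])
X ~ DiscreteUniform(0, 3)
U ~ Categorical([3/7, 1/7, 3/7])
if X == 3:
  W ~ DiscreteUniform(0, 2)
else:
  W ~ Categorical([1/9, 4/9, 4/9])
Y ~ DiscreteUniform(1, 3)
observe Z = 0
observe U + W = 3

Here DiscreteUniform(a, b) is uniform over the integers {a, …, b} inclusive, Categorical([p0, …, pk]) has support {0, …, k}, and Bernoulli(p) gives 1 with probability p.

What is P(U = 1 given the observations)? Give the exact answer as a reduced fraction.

Enumerate traces; 24 have nonzero weight after conditioning:
  (Z=0, X=0, U=1, W=2, Y=1) weight 1/1512
  (Z=0, X=0, U=1, W=2, Y=2) weight 1/1512
  (Z=0, X=0, U=1, W=2, Y=3) weight 1/1512
  (Z=0, X=0, U=2, W=1, Y=1) weight 1/504
  (Z=0, X=0, U=2, W=1, Y=2) weight 1/504
  (Z=0, X=0, U=2, W=1, Y=3) weight 1/504
  (Z=0, X=1, U=1, W=2, Y=1) weight 1/1512
  (Z=0, X=1, U=1, W=2, Y=2) weight 1/1512
  … 16 more
Group by U:
  weight(U=1) = 5/672
  weight(U=2) = 5/224
Total weight = 5/672 + 5/224 = 5/168
P(U=1 | obs) = 5/672 / 5/168 = 1/4
P(U=2 | obs) = 5/224 / 5/168 = 3/4

P(U = 1 | obs) = 1/4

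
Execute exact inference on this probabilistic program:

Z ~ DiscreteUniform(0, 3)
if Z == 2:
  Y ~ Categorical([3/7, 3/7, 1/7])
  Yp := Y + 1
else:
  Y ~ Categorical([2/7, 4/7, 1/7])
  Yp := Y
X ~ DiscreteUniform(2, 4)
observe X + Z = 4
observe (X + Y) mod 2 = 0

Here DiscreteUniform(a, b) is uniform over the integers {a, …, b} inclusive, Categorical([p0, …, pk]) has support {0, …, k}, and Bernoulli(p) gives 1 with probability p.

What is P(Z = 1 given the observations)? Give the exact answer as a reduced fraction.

Enumerate traces; 5 have nonzero weight after conditioning:
  (Z=0, Y=0, X=4) weight 1/42
  (Z=0, Y=2, X=4) weight 1/84
  (Z=1, Y=1, X=3) weight 1/21
  (Z=2, Y=0, X=2) weight 1/28
  (Z=2, Y=2, X=2) weight 1/84
Group by Z:
  weight(Z=0) = 1/28
  weight(Z=1) = 1/21
  weight(Z=2) = 1/21
Total weight = 1/28 + 1/21 + 1/21 = 11/84
P(Z=0 | obs) = 1/28 / 11/84 = 3/11
P(Z=1 | obs) = 1/21 / 11/84 = 4/11
P(Z=2 | obs) = 1/21 / 11/84 = 4/11

P(Z = 1 | obs) = 4/11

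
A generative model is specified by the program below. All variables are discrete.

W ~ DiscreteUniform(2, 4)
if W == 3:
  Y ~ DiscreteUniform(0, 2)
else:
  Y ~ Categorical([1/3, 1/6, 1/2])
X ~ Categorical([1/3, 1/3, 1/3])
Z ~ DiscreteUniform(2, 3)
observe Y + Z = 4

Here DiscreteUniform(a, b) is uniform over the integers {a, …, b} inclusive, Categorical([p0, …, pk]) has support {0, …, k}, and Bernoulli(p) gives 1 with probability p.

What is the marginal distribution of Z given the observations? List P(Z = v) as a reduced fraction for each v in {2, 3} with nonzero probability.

P(Z=2) = 2/3, P(Z=3) = 1/3

Enumerate traces; 18 have nonzero weight after conditioning:
  (W=2, Y=1, X=0, Z=3) weight 1/108
  (W=2, Y=1, X=1, Z=3) weight 1/108
  (W=2, Y=1, X=2, Z=3) weight 1/108
  (W=2, Y=2, X=0, Z=2) weight 1/36
  (W=2, Y=2, X=1, Z=2) weight 1/36
  (W=2, Y=2, X=2, Z=2) weight 1/36
  (W=3, Y=1, X=0, Z=3) weight 1/54
  (W=3, Y=1, X=1, Z=3) weight 1/54
  … 10 more
Group by Z:
  weight(Z=2) = 2/9
  weight(Z=3) = 1/9
Total weight = 2/9 + 1/9 = 1/3
P(Z=2 | obs) = 2/9 / 1/3 = 2/3
P(Z=3 | obs) = 1/9 / 1/3 = 1/3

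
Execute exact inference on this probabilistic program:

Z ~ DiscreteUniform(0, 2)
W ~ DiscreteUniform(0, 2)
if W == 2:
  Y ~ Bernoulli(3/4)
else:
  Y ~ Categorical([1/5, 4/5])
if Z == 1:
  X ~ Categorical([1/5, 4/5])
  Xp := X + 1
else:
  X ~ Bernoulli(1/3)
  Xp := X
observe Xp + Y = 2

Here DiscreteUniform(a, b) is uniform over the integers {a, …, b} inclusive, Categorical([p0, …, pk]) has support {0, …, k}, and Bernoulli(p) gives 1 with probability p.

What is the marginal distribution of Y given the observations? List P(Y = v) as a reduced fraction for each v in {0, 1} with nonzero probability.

P(Y=0) = 12/59, P(Y=1) = 47/59

Enumerate traces; 12 have nonzero weight after conditioning:
  (Z=0, W=0, Y=1, X=1) weight 4/135
  (Z=0, W=1, Y=1, X=1) weight 4/135
  (Z=0, W=2, Y=1, X=1) weight 1/36
  (Z=1, W=0, Y=0, X=1) weight 4/225
  (Z=1, W=0, Y=1, X=0) weight 4/225
  (Z=1, W=1, Y=0, X=1) weight 4/225
  (Z=1, W=1, Y=1, X=0) weight 4/225
  (Z=1, W=2, Y=0, X=1) weight 1/45
  … 4 more
Group by Y:
  weight(Y=0) = 13/225
  weight(Y=1) = 611/2700
Total weight = 13/225 + 611/2700 = 767/2700
P(Y=0 | obs) = 13/225 / 767/2700 = 12/59
P(Y=1 | obs) = 611/2700 / 767/2700 = 47/59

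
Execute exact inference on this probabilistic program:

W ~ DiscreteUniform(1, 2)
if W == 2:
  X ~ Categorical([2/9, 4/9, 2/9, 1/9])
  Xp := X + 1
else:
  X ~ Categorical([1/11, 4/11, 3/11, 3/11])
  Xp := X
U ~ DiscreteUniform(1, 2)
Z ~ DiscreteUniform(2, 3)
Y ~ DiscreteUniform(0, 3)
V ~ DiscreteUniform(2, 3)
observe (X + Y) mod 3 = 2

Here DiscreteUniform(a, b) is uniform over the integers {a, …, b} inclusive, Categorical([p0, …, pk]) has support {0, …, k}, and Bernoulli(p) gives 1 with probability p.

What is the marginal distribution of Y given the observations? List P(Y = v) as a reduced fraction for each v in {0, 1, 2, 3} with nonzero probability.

Enumerate traces; 80 have nonzero weight after conditioning:
  (W=1, X=0, U=1, Z=2, Y=2, V=2) weight 1/704
  (W=1, X=0, U=1, Z=2, Y=2, V=3) weight 1/704
  (W=1, X=0, U=1, Z=3, Y=2, V=2) weight 1/704
  (W=1, X=0, U=1, Z=3, Y=2, V=3) weight 1/704
  (W=1, X=0, U=2, Z=2, Y=2, V=2) weight 1/704
  (W=1, X=0, U=2, Z=2, Y=2, V=3) weight 1/704
  (W=1, X=0, U=2, Z=3, Y=2, V=2) weight 1/704
  (W=1, X=0, U=2, Z=3, Y=2, V=3) weight 1/704
  (W=1, X=1, U=1, Z=2, Y=1, V=2) weight 1/176
  (W=1, X=2, U=1, Z=2, Y=0, V=2) weight 3/704
  … 70 more
Group by Y:
  weight(Y=0) = 49/792
  weight(Y=1) = 10/99
  weight(Y=2) = 23/264
  weight(Y=3) = 49/792
Total weight = 49/792 + 10/99 + 23/264 + 49/792 = 247/792
P(Y=0 | obs) = 49/792 / 247/792 = 49/247
P(Y=1 | obs) = 10/99 / 247/792 = 80/247
P(Y=2 | obs) = 23/264 / 247/792 = 69/247
P(Y=3 | obs) = 49/792 / 247/792 = 49/247

P(Y=0) = 49/247, P(Y=1) = 80/247, P(Y=2) = 69/247, P(Y=3) = 49/247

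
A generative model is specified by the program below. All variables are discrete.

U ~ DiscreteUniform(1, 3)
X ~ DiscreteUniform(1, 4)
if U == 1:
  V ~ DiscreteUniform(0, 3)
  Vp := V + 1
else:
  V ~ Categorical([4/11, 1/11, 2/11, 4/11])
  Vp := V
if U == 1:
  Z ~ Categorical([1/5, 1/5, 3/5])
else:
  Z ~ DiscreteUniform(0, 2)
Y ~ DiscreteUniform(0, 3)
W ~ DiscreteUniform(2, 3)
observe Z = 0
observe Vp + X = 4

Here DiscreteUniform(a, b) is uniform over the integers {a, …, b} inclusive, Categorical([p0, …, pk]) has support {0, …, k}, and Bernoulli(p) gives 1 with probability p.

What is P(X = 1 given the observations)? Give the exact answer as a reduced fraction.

Enumerate traces; 88 have nonzero weight after conditioning:
  (U=1, X=1, V=2, Z=0, Y=0, W=2) weight 1/1920
  (U=1, X=1, V=2, Z=0, Y=0, W=3) weight 1/1920
  (U=1, X=1, V=2, Z=0, Y=1, W=2) weight 1/1920
  (U=1, X=1, V=2, Z=0, Y=1, W=3) weight 1/1920
  (U=1, X=1, V=2, Z=0, Y=2, W=2) weight 1/1920
  (U=1, X=1, V=2, Z=0, Y=2, W=3) weight 1/1920
  (U=1, X=1, V=2, Z=0, Y=3, W=2) weight 1/1920
  (U=1, X=1, V=2, Z=0, Y=3, W=3) weight 1/1920
  (U=1, X=2, V=1, Z=0, Y=0, W=2) weight 1/1920
  (U=1, X=3, V=0, Z=0, Y=0, W=2) weight 1/1920
  … 78 more
Group by X:
  weight(X=1) = 193/7920
  weight(X=2) = 113/7920
  weight(X=3) = 73/7920
  weight(X=4) = 2/99
Total weight = 193/7920 + 113/7920 + 73/7920 + 2/99 = 49/720
P(X=1 | obs) = 193/7920 / 49/720 = 193/539
P(X=2 | obs) = 113/7920 / 49/720 = 113/539
P(X=3 | obs) = 73/7920 / 49/720 = 73/539
P(X=4 | obs) = 2/99 / 49/720 = 160/539

P(X = 1 | obs) = 193/539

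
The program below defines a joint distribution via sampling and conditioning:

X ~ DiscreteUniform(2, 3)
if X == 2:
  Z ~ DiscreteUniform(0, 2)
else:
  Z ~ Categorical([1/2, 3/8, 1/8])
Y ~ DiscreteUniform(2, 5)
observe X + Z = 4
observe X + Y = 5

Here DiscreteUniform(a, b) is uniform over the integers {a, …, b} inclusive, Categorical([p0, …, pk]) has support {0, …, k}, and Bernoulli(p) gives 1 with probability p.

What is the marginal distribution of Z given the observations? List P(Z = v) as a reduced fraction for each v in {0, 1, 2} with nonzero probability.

Enumerate traces; 2 have nonzero weight after conditioning:
  (X=2, Z=2, Y=3) weight 1/24
  (X=3, Z=1, Y=2) weight 3/64
Group by Z:
  weight(Z=1) = 3/64
  weight(Z=2) = 1/24
Total weight = 3/64 + 1/24 = 17/192
P(Z=1 | obs) = 3/64 / 17/192 = 9/17
P(Z=2 | obs) = 1/24 / 17/192 = 8/17

P(Z=1) = 9/17, P(Z=2) = 8/17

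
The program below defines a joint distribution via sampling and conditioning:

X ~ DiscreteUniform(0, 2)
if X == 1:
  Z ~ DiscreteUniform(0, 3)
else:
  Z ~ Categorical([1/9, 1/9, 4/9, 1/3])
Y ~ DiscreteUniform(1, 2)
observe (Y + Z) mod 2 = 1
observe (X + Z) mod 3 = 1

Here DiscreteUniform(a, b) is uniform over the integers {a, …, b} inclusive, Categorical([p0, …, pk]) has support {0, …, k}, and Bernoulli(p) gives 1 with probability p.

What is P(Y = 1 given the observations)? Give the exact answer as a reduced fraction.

P(Y = 1 | obs) = 25/38

Enumerate traces; 4 have nonzero weight after conditioning:
  (X=0, Z=1, Y=2) weight 1/54
  (X=1, Z=0, Y=1) weight 1/24
  (X=1, Z=3, Y=2) weight 1/24
  (X=2, Z=2, Y=1) weight 2/27
Group by Y:
  weight(Y=1) = 25/216
  weight(Y=2) = 13/216
Total weight = 25/216 + 13/216 = 19/108
P(Y=1 | obs) = 25/216 / 19/108 = 25/38
P(Y=2 | obs) = 13/216 / 19/108 = 13/38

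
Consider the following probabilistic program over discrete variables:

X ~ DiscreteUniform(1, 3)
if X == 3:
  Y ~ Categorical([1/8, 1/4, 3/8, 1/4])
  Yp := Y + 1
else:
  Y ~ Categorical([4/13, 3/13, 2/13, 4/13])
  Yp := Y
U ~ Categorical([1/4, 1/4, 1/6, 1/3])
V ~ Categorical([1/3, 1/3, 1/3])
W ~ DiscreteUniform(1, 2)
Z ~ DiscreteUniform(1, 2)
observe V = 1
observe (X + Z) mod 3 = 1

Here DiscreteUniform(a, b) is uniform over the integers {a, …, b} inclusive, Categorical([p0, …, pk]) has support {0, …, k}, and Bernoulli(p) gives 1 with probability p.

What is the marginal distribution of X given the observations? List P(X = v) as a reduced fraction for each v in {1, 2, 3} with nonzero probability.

P(X=2) = 1/2, P(X=3) = 1/2

Enumerate traces; 64 have nonzero weight after conditioning:
  (X=2, Y=0, U=0, V=1, W=1, Z=2) weight 1/468
  (X=2, Y=0, U=0, V=1, W=2, Z=2) weight 1/468
  (X=2, Y=0, U=1, V=1, W=1, Z=2) weight 1/468
  (X=2, Y=0, U=1, V=1, W=2, Z=2) weight 1/468
  (X=2, Y=0, U=2, V=1, W=1, Z=2) weight 1/702
  (X=2, Y=0, U=2, V=1, W=2, Z=2) weight 1/702
  (X=2, Y=0, U=3, V=1, W=1, Z=2) weight 1/351
  (X=2, Y=0, U=3, V=1, W=2, Z=2) weight 1/351
  (X=3, Y=0, U=0, V=1, W=1, Z=1) weight 1/1152
  … 55 more
Group by X:
  weight(X=2) = 1/18
  weight(X=3) = 1/18
Total weight = 1/18 + 1/18 = 1/9
P(X=2 | obs) = 1/18 / 1/9 = 1/2
P(X=3 | obs) = 1/18 / 1/9 = 1/2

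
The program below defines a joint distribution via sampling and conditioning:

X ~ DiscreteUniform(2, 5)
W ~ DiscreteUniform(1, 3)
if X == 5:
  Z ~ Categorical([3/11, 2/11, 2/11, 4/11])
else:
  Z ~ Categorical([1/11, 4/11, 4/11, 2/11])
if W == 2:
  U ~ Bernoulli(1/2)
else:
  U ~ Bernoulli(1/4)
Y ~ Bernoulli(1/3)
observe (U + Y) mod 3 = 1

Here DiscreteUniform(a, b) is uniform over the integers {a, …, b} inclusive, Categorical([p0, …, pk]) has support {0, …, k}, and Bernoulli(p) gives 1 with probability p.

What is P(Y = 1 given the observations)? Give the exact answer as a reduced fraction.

Enumerate traces; 96 have nonzero weight after conditioning:
  (X=2, W=1, Z=0, U=0, Y=1) weight 1/528
  (X=2, W=1, Z=0, U=1, Y=0) weight 1/792
  (X=2, W=1, Z=1, U=0, Y=1) weight 1/132
  (X=2, W=1, Z=1, U=1, Y=0) weight 1/198
  (X=2, W=1, Z=2, U=0, Y=1) weight 1/132
  (X=2, W=1, Z=2, U=1, Y=0) weight 1/198
  (X=2, W=1, Z=3, U=0, Y=1) weight 1/264
  (X=2, W=1, Z=3, U=1, Y=0) weight 1/396
  … 88 more
Group by Y:
  weight(Y=0) = 2/9
  weight(Y=1) = 2/9
Total weight = 2/9 + 2/9 = 4/9
P(Y=0 | obs) = 2/9 / 4/9 = 1/2
P(Y=1 | obs) = 2/9 / 4/9 = 1/2

P(Y = 1 | obs) = 1/2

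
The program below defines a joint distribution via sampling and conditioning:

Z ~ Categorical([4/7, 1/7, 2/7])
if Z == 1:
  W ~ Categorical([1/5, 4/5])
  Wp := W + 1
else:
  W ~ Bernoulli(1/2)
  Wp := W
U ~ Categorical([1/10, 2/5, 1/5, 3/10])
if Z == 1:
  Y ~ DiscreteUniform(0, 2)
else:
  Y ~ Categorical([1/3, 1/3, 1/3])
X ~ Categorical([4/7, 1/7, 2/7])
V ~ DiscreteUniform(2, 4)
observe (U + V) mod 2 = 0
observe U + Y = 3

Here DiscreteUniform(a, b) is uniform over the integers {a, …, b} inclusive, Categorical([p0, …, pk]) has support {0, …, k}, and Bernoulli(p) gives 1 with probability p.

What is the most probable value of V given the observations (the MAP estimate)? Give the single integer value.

Enumerate traces; 72 have nonzero weight after conditioning:
  (Z=0, W=0, U=1, Y=2, X=0, V=3) weight 16/2205
  (Z=0, W=0, U=1, Y=2, X=1, V=3) weight 4/2205
  (Z=0, W=0, U=1, Y=2, X=2, V=3) weight 8/2205
  (Z=0, W=0, U=2, Y=1, X=0, V=2) weight 8/2205
  (Z=0, W=0, U=2, Y=1, X=0, V=4) weight 8/2205
  (Z=0, W=0, U=2, Y=1, X=1, V=2) weight 2/2205
  (Z=0, W=0, U=2, Y=1, X=1, V=4) weight 2/2205
  (Z=0, W=0, U=2, Y=1, X=2, V=2) weight 4/2205
  … 64 more
Group by V:
  weight(V=2) = 1/45
  weight(V=3) = 7/90
  weight(V=4) = 1/45
Total weight = 1/45 + 7/90 + 1/45 = 11/90
P(V=2 | obs) = 1/45 / 11/90 = 2/11
P(V=3 | obs) = 7/90 / 11/90 = 7/11
P(V=4 | obs) = 1/45 / 11/90 = 2/11
argmax = 3

argmax_v P(V = v | obs) = 3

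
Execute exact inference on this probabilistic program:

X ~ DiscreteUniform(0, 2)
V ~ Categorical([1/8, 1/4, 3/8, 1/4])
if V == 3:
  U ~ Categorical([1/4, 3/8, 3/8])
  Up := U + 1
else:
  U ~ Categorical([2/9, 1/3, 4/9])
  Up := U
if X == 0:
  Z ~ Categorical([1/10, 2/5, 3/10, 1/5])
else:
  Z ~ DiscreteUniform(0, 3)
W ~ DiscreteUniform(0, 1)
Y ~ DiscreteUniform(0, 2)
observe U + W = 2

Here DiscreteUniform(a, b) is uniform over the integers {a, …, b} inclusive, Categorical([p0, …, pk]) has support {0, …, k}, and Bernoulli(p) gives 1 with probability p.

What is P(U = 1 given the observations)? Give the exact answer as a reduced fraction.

P(U = 1 | obs) = 33/74

Enumerate traces; 288 have nonzero weight after conditioning:
  (X=0, V=0, U=1, Z=0, W=1, Y=0) weight 1/4320
  (X=0, V=0, U=1, Z=0, W=1, Y=1) weight 1/4320
  (X=0, V=0, U=1, Z=0, W=1, Y=2) weight 1/4320
  (X=0, V=0, U=1, Z=1, W=1, Y=0) weight 1/1080
  (X=0, V=0, U=1, Z=1, W=1, Y=1) weight 1/1080
  (X=0, V=0, U=1, Z=1, W=1, Y=2) weight 1/1080
  (X=0, V=0, U=1, Z=2, W=1, Y=0) weight 1/1440
  (X=0, V=0, U=1, Z=2, W=1, Y=1) weight 1/1440
  (X=0, V=0, U=2, Z=0, W=0, Y=0) weight 1/3240
  … 279 more
Group by U:
  weight(U=1) = 11/64
  weight(U=2) = 41/192
Total weight = 11/64 + 41/192 = 37/96
P(U=1 | obs) = 11/64 / 37/96 = 33/74
P(U=2 | obs) = 41/192 / 37/96 = 41/74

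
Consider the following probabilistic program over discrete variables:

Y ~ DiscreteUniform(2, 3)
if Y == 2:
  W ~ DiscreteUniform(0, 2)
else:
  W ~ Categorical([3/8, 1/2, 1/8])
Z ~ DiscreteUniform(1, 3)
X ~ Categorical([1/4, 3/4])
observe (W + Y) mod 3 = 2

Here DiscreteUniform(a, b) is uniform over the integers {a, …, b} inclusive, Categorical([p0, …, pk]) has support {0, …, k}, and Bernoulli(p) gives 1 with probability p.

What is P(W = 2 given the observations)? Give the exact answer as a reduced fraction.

Enumerate traces; 12 have nonzero weight after conditioning:
  (Y=2, W=0, Z=1, X=0) weight 1/72
  (Y=2, W=0, Z=1, X=1) weight 1/24
  (Y=2, W=0, Z=2, X=0) weight 1/72
  (Y=2, W=0, Z=2, X=1) weight 1/24
  (Y=2, W=0, Z=3, X=0) weight 1/72
  (Y=2, W=0, Z=3, X=1) weight 1/24
  (Y=3, W=2, Z=1, X=0) weight 1/192
  (Y=3, W=2, Z=1, X=1) weight 1/64
  … 4 more
Group by W:
  weight(W=0) = 1/6
  weight(W=2) = 1/16
Total weight = 1/6 + 1/16 = 11/48
P(W=0 | obs) = 1/6 / 11/48 = 8/11
P(W=2 | obs) = 1/16 / 11/48 = 3/11

P(W = 2 | obs) = 3/11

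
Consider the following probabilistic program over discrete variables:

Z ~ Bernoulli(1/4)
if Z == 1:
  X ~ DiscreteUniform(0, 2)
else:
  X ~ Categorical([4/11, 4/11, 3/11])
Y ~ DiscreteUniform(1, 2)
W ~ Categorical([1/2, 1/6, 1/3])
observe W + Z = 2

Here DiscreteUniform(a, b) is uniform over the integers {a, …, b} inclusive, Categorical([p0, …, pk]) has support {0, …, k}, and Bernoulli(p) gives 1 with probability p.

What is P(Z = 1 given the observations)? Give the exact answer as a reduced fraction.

P(Z = 1 | obs) = 1/7

Enumerate traces; 12 have nonzero weight after conditioning:
  (Z=0, X=0, Y=1, W=2) weight 1/22
  (Z=0, X=0, Y=2, W=2) weight 1/22
  (Z=0, X=1, Y=1, W=2) weight 1/22
  (Z=0, X=1, Y=2, W=2) weight 1/22
  (Z=0, X=2, Y=1, W=2) weight 3/88
  (Z=0, X=2, Y=2, W=2) weight 3/88
  (Z=1, X=0, Y=1, W=1) weight 1/144
  (Z=1, X=0, Y=2, W=1) weight 1/144
  … 4 more
Group by Z:
  weight(Z=0) = 1/4
  weight(Z=1) = 1/24
Total weight = 1/4 + 1/24 = 7/24
P(Z=0 | obs) = 1/4 / 7/24 = 6/7
P(Z=1 | obs) = 1/24 / 7/24 = 1/7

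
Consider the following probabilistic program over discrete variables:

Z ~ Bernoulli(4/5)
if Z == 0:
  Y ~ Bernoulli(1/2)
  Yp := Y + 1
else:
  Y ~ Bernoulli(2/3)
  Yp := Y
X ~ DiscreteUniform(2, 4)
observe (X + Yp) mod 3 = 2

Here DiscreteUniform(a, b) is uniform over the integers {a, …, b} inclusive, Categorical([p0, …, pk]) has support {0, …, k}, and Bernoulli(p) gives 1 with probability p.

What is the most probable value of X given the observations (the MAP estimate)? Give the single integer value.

Enumerate traces; 4 have nonzero weight after conditioning:
  (Z=0, Y=0, X=4) weight 1/30
  (Z=0, Y=1, X=3) weight 1/30
  (Z=1, Y=0, X=2) weight 4/45
  (Z=1, Y=1, X=4) weight 8/45
Group by X:
  weight(X=2) = 4/45
  weight(X=3) = 1/30
  weight(X=4) = 19/90
Total weight = 4/45 + 1/30 + 19/90 = 1/3
P(X=2 | obs) = 4/45 / 1/3 = 4/15
P(X=3 | obs) = 1/30 / 1/3 = 1/10
P(X=4 | obs) = 19/90 / 1/3 = 19/30
argmax = 4

argmax_v P(X = v | obs) = 4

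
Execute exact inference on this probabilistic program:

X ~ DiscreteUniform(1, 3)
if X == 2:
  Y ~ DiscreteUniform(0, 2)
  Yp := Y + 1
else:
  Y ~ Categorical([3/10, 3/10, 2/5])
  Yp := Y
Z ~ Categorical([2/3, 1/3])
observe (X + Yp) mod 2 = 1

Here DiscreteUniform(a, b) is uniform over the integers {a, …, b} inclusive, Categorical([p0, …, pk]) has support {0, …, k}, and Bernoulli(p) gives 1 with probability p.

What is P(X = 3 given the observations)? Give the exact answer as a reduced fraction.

Enumerate traces; 12 have nonzero weight after conditioning:
  (X=1, Y=0, Z=0) weight 1/15
  (X=1, Y=0, Z=1) weight 1/30
  (X=1, Y=2, Z=0) weight 4/45
  (X=1, Y=2, Z=1) weight 2/45
  (X=2, Y=0, Z=0) weight 2/27
  (X=2, Y=0, Z=1) weight 1/27
  (X=2, Y=2, Z=0) weight 2/27
  (X=2, Y=2, Z=1) weight 1/27
  (X=3, Y=0, Z=0) weight 1/15
  … 3 more
Group by X:
  weight(X=1) = 7/30
  weight(X=2) = 2/9
  weight(X=3) = 7/30
Total weight = 7/30 + 2/9 + 7/30 = 31/45
P(X=1 | obs) = 7/30 / 31/45 = 21/62
P(X=2 | obs) = 2/9 / 31/45 = 10/31
P(X=3 | obs) = 7/30 / 31/45 = 21/62

P(X = 3 | obs) = 21/62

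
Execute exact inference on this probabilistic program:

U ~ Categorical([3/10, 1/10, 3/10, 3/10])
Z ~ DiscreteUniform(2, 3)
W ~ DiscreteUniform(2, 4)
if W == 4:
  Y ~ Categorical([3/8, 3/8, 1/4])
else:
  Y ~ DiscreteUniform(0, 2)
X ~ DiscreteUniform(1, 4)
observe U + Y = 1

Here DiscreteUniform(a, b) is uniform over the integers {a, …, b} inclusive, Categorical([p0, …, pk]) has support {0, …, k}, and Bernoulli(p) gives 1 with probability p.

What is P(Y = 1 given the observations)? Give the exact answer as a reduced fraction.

P(Y = 1 | obs) = 3/4

Enumerate traces; 48 have nonzero weight after conditioning:
  (U=0, Z=2, W=2, Y=1, X=1) weight 1/240
  (U=0, Z=2, W=2, Y=1, X=2) weight 1/240
  (U=0, Z=2, W=2, Y=1, X=3) weight 1/240
  (U=0, Z=2, W=2, Y=1, X=4) weight 1/240
  (U=0, Z=2, W=3, Y=1, X=1) weight 1/240
  (U=0, Z=2, W=3, Y=1, X=2) weight 1/240
  (U=0, Z=2, W=3, Y=1, X=3) weight 1/240
  (U=0, Z=2, W=3, Y=1, X=4) weight 1/240
  (U=1, Z=2, W=2, Y=0, X=1) weight 1/720
  … 39 more
Group by Y:
  weight(Y=0) = 5/144
  weight(Y=1) = 5/48
Total weight = 5/144 + 5/48 = 5/36
P(Y=0 | obs) = 5/144 / 5/36 = 1/4
P(Y=1 | obs) = 5/48 / 5/36 = 3/4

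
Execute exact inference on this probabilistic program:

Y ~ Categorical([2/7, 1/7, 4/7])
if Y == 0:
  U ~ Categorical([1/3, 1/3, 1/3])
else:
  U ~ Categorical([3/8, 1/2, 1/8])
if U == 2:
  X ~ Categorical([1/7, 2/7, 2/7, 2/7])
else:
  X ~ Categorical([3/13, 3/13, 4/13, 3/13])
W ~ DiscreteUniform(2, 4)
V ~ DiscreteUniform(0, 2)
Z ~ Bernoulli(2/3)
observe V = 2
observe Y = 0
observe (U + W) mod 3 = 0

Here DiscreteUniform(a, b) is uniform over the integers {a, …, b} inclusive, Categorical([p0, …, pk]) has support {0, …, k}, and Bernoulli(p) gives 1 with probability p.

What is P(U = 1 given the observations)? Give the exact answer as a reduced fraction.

P(U = 1 | obs) = 1/3

Enumerate traces; 24 have nonzero weight after conditioning:
  (Y=0, U=0, X=0, W=3, V=2, Z=0) weight 2/2457
  (Y=0, U=0, X=0, W=3, V=2, Z=1) weight 4/2457
  (Y=0, U=0, X=1, W=3, V=2, Z=0) weight 2/2457
  (Y=0, U=0, X=1, W=3, V=2, Z=1) weight 4/2457
  (Y=0, U=0, X=2, W=3, V=2, Z=0) weight 8/7371
  (Y=0, U=0, X=2, W=3, V=2, Z=1) weight 16/7371
  (Y=0, U=0, X=3, W=3, V=2, Z=0) weight 2/2457
  (Y=0, U=0, X=3, W=3, V=2, Z=1) weight 4/2457
  (Y=0, U=1, X=0, W=2, V=2, Z=0) weight 2/2457
  (Y=0, U=2, X=0, W=4, V=2, Z=0) weight 2/3969
  … 14 more
Group by U:
  weight(U=0) = 2/189
  weight(U=1) = 2/189
  weight(U=2) = 2/189
Total weight = 2/189 + 2/189 + 2/189 = 2/63
P(U=0 | obs) = 2/189 / 2/63 = 1/3
P(U=1 | obs) = 2/189 / 2/63 = 1/3
P(U=2 | obs) = 2/189 / 2/63 = 1/3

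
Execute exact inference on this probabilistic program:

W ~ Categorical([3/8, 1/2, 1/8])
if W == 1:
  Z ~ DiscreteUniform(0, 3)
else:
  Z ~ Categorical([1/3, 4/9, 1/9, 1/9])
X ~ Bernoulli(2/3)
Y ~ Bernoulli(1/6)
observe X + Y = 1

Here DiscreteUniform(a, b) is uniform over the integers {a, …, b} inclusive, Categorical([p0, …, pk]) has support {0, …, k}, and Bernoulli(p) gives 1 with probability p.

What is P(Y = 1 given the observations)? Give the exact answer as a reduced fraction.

Enumerate traces; 24 have nonzero weight after conditioning:
  (W=0, Z=0, X=0, Y=1) weight 1/144
  (W=0, Z=0, X=1, Y=0) weight 5/72
  (W=0, Z=1, X=0, Y=1) weight 1/108
  (W=0, Z=1, X=1, Y=0) weight 5/54
  (W=0, Z=2, X=0, Y=1) weight 1/432
  (W=0, Z=2, X=1, Y=0) weight 5/216
  (W=0, Z=3, X=0, Y=1) weight 1/432
  (W=0, Z=3, X=1, Y=0) weight 5/216
  … 16 more
Group by Y:
  weight(Y=0) = 5/9
  weight(Y=1) = 1/18
Total weight = 5/9 + 1/18 = 11/18
P(Y=0 | obs) = 5/9 / 11/18 = 10/11
P(Y=1 | obs) = 1/18 / 11/18 = 1/11

P(Y = 1 | obs) = 1/11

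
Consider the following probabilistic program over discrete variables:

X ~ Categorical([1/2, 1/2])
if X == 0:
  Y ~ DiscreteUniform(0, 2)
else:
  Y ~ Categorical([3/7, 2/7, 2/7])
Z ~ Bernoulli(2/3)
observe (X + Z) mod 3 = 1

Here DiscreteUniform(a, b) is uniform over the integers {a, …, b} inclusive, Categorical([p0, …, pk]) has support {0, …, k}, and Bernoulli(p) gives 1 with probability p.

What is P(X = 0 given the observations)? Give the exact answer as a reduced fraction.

Enumerate traces; 6 have nonzero weight after conditioning:
  (X=0, Y=0, Z=1) weight 1/9
  (X=0, Y=1, Z=1) weight 1/9
  (X=0, Y=2, Z=1) weight 1/9
  (X=1, Y=0, Z=0) weight 1/14
  (X=1, Y=1, Z=0) weight 1/21
  (X=1, Y=2, Z=0) weight 1/21
Group by X:
  weight(X=0) = 1/3
  weight(X=1) = 1/6
Total weight = 1/3 + 1/6 = 1/2
P(X=0 | obs) = 1/3 / 1/2 = 2/3
P(X=1 | obs) = 1/6 / 1/2 = 1/3

P(X = 0 | obs) = 2/3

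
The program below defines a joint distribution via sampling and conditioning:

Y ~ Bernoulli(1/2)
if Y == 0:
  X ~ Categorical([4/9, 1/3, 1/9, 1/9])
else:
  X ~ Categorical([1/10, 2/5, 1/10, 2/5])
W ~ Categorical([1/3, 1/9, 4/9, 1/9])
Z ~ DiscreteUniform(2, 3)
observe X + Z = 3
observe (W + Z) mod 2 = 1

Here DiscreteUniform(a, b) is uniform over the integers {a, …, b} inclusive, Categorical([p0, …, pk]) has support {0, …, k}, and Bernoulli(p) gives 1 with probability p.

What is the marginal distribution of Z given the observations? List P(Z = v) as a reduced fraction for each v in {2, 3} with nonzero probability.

P(Z=2) = 132/475, P(Z=3) = 343/475

Enumerate traces; 8 have nonzero weight after conditioning:
  (Y=0, X=0, W=0, Z=3) weight 1/27
  (Y=0, X=0, W=2, Z=3) weight 4/81
  (Y=0, X=1, W=1, Z=2) weight 1/108
  (Y=0, X=1, W=3, Z=2) weight 1/108
  (Y=1, X=0, W=0, Z=3) weight 1/120
  (Y=1, X=0, W=2, Z=3) weight 1/90
  (Y=1, X=1, W=1, Z=2) weight 1/90
  (Y=1, X=1, W=3, Z=2) weight 1/90
Group by Z:
  weight(Z=2) = 11/270
  weight(Z=3) = 343/3240
Total weight = 11/270 + 343/3240 = 95/648
P(Z=2 | obs) = 11/270 / 95/648 = 132/475
P(Z=3 | obs) = 343/3240 / 95/648 = 343/475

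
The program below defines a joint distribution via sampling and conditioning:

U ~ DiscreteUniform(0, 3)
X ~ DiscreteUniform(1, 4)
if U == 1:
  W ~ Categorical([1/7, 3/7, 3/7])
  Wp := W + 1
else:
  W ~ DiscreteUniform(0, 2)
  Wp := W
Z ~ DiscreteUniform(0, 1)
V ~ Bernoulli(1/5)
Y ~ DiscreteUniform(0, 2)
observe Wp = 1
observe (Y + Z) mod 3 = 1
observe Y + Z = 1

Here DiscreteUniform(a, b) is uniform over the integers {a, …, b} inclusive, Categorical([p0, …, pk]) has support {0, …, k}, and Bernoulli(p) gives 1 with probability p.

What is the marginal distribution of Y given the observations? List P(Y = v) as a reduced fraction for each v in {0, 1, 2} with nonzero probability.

Enumerate traces; 64 have nonzero weight after conditioning:
  (U=0, X=1, W=1, Z=0, V=0, Y=1) weight 1/360
  (U=0, X=1, W=1, Z=0, V=1, Y=1) weight 1/1440
  (U=0, X=1, W=1, Z=1, V=0, Y=0) weight 1/360
  (U=0, X=1, W=1, Z=1, V=1, Y=0) weight 1/1440
  (U=0, X=2, W=1, Z=0, V=0, Y=1) weight 1/360
  (U=0, X=2, W=1, Z=0, V=1, Y=1) weight 1/1440
  (U=0, X=2, W=1, Z=1, V=0, Y=0) weight 1/360
  (U=0, X=2, W=1, Z=1, V=1, Y=0) weight 1/1440
  … 56 more
Group by Y:
  weight(Y=0) = 1/21
  weight(Y=1) = 1/21
Total weight = 1/21 + 1/21 = 2/21
P(Y=0 | obs) = 1/21 / 2/21 = 1/2
P(Y=1 | obs) = 1/21 / 2/21 = 1/2

P(Y=0) = 1/2, P(Y=1) = 1/2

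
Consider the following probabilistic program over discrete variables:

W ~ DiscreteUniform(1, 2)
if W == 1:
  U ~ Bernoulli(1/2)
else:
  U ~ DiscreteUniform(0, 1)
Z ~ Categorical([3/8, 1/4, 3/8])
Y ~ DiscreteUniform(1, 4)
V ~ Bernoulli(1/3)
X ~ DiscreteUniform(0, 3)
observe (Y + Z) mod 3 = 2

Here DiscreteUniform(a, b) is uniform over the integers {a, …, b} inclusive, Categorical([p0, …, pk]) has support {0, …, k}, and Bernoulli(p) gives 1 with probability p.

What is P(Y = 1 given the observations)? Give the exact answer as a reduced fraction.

P(Y = 1 | obs) = 1/5

Enumerate traces; 128 have nonzero weight after conditioning:
  (W=1, U=0, Z=0, Y=2, V=0, X=0) weight 1/256
  (W=1, U=0, Z=0, Y=2, V=0, X=1) weight 1/256
  (W=1, U=0, Z=0, Y=2, V=0, X=2) weight 1/256
  (W=1, U=0, Z=0, Y=2, V=0, X=3) weight 1/256
  (W=1, U=0, Z=0, Y=2, V=1, X=0) weight 1/512
  (W=1, U=0, Z=0, Y=2, V=1, X=1) weight 1/512
  (W=1, U=0, Z=0, Y=2, V=1, X=2) weight 1/512
  (W=1, U=0, Z=0, Y=2, V=1, X=3) weight 1/512
  (W=1, U=0, Z=1, Y=1, V=0, X=0) weight 1/384
  (W=1, U=0, Z=1, Y=4, V=0, X=0) weight 1/384
  … 118 more
Group by Y:
  weight(Y=1) = 1/16
  weight(Y=2) = 3/32
  weight(Y=3) = 3/32
  weight(Y=4) = 1/16
Total weight = 1/16 + 3/32 + 3/32 + 1/16 = 5/16
P(Y=1 | obs) = 1/16 / 5/16 = 1/5
P(Y=2 | obs) = 3/32 / 5/16 = 3/10
P(Y=3 | obs) = 3/32 / 5/16 = 3/10
P(Y=4 | obs) = 1/16 / 5/16 = 1/5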